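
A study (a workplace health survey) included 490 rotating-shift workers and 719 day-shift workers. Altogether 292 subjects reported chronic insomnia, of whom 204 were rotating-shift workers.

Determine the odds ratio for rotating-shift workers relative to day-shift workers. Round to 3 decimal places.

OR ≈ 5.115

rotating-shift workers without the outcome: 490 − 204 = 286
day-shift workers with the outcome: 292 − 204 = 88
day-shift workers without the outcome: 719 − 88 = 631
OR = (204 × 631) / (286 × 88) = 128724/25168 ≈ 5.115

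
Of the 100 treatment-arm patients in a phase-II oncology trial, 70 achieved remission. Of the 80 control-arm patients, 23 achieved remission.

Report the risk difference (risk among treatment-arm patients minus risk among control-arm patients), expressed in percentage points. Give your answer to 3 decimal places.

RD = 41.250

risk, treatment-arm patients = 70/100 = 0.7000
risk, control-arm patients = 23/80 = 0.2875
risk difference = 0.7000 − 0.2875 = 0.4125 → 41.250 percentage points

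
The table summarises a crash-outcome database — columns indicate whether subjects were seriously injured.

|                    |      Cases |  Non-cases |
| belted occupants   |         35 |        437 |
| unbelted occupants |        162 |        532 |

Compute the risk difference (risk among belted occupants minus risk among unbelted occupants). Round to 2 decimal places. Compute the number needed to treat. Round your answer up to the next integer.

risk, belted occupants = 35/472 = 0.0742
risk, unbelted occupants = 162/694 = 0.2334
risk difference = 0.0742 − 0.2334 = -0.16
absolute risk difference = 0.159277
1 / 0.159277 = 6.278 → round up → 7

RD = -0.16; NNT = 7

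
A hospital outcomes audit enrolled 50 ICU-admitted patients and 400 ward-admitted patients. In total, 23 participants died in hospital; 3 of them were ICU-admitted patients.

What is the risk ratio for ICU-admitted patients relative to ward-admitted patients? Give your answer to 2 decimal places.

ICU-admitted patients without the outcome: 50 − 3 = 47
ward-admitted patients with the outcome: 23 − 3 = 20
ward-admitted patients without the outcome: 400 − 20 = 380
risk, ICU-admitted patients = 3/50 = 0.0600
risk, ward-admitted patients = 20/400 = 0.0500
RR = 0.0600 / 0.0500 = 1.20

1.20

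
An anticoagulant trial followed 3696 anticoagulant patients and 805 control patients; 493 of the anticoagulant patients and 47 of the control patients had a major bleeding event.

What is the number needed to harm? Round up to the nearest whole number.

risk, anticoagulant patients = 493/3696 = 0.133387
risk, control patients = 47/805 = 0.058385
absolute risk difference = 0.075002
1 / 0.075002 = 13.333 → round up → 14

14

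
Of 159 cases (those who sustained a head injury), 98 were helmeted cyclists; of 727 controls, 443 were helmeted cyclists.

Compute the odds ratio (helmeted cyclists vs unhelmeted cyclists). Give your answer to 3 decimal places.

OR = (98 × 284) / (443 × 61) = 27832/27023 ≈ 1.030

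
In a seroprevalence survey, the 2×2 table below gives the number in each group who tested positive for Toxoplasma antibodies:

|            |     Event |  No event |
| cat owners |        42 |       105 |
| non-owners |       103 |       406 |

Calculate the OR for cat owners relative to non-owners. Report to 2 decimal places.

OR = (42 × 406) / (105 × 103) = 17052/10815 ≈ 1.58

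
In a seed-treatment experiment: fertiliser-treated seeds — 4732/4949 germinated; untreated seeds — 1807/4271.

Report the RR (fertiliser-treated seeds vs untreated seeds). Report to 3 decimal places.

risk, fertiliser-treated seeds = 4732/4949 = 0.9562
risk, untreated seeds = 1807/4271 = 0.4231
RR = 0.9562 / 0.4231 = 2.260

RR = 2.260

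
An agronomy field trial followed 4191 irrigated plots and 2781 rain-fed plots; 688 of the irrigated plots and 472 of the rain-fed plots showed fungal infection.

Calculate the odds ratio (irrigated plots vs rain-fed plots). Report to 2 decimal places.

OR = (688 × 2309) / (3503 × 472) = 1588592/1653416 ≈ 0.96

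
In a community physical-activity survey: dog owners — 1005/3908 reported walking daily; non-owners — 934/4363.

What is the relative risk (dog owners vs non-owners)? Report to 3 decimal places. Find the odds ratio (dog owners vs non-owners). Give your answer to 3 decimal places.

RR = 1.201; OR = 1.271

risk, dog owners = 1005/3908 = 0.2572
risk, non-owners = 934/4363 = 0.2141
RR = 0.2572 / 0.2141 = 1.201
odds, dog owners = 1005/2903 = 0.3462
odds, non-owners = 934/3429 = 0.2724
OR = 0.3462 / 0.2724 = 1.271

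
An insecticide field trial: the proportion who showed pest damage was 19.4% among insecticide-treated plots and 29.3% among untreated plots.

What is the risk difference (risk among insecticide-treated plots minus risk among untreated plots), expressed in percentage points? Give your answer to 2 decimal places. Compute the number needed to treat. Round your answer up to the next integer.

RD = -9.90; NNT = 11

risk difference = 0.1940 − 0.2930 = -0.0990 → -9.90 percentage points
absolute risk difference = 0.099000
1 / 0.099000 = 10.101 → round up → 11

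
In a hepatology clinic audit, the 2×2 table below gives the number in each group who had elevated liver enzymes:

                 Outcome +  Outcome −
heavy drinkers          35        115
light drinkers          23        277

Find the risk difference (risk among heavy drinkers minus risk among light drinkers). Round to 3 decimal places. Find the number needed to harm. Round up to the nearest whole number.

RD = 0.157; NNH = 7

risk, heavy drinkers = 35/150 = 0.2333
risk, light drinkers = 23/300 = 0.0767
risk difference = 0.2333 − 0.0767 = 0.157
absolute risk difference = 0.156667
1 / 0.156667 = 6.383 → round up → 7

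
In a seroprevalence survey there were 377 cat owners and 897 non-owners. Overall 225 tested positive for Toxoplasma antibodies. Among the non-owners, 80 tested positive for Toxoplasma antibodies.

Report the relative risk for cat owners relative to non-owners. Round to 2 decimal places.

RR ≈ 4.31

cat owners with the outcome: 225 − 80 = 145
cat owners without the outcome: 377 − 145 = 232
non-owners without the outcome: 897 − 80 = 817
risk, cat owners = 145/377 = 0.3846
risk, non-owners = 80/897 = 0.0892
RR = 0.3846 / 0.0892 = 4.31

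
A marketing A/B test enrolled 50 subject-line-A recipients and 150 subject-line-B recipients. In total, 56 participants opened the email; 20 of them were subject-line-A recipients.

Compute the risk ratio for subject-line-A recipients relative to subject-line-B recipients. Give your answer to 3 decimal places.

1.667

subject-line-A recipients without the outcome: 50 − 20 = 30
subject-line-B recipients with the outcome: 56 − 20 = 36
subject-line-B recipients without the outcome: 150 − 36 = 114
risk, subject-line-A recipients = 20/50 = 0.4000
risk, subject-line-B recipients = 36/150 = 0.2400
RR = 0.4000 / 0.2400 = 1.667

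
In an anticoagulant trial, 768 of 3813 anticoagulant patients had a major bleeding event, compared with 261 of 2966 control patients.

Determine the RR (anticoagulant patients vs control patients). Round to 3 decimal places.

risk, anticoagulant patients = 768/3813 = 0.2014
risk, control patients = 261/2966 = 0.0880
RR = 0.2014 / 0.0880 = 2.289

RR ≈ 2.289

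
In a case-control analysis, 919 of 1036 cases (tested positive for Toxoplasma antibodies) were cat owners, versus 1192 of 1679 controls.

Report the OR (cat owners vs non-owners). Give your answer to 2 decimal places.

odds, cat owners = 919/1192 = 0.7710
odds, non-owners = 117/487 = 0.2402
OR = 0.7710 / 0.2402 = 3.21

OR = 3.21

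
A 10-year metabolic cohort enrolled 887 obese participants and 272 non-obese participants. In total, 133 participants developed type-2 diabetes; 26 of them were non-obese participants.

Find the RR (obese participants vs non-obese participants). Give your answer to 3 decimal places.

obese participants with the outcome: 133 − 26 = 107
obese participants without the outcome: 887 − 107 = 780
non-obese participants without the outcome: 272 − 26 = 246
risk, obese participants = 107/887 = 0.1206
risk, non-obese participants = 26/272 = 0.0956
RR = 0.1206 / 0.0956 = 1.262

RR ≈ 1.262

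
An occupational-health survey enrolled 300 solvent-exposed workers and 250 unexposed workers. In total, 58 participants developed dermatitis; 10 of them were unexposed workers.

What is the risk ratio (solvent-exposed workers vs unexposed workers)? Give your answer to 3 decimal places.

4.000

solvent-exposed workers with the outcome: 58 − 10 = 48
solvent-exposed workers without the outcome: 300 − 48 = 252
unexposed workers without the outcome: 250 − 10 = 240
risk, solvent-exposed workers = 48/300 = 0.16000
risk, unexposed workers = 10/250 = 0.04000
RR = 0.16000 / 0.04000 = 4.000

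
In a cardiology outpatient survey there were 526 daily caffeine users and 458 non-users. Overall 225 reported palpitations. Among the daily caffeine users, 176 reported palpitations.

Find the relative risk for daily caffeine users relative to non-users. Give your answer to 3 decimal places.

daily caffeine users without the outcome: 526 − 176 = 350
non-users with the outcome: 225 − 176 = 49
non-users without the outcome: 458 − 49 = 409
risk, daily caffeine users = 176/526 = 0.3346
risk, non-users = 49/458 = 0.1070
RR = 0.3346 / 0.1070 = 3.127

RR: 3.127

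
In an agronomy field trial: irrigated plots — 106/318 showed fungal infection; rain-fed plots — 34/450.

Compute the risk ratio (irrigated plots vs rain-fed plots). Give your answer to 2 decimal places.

RR: 4.41

risk, irrigated plots = 106/318 = 0.3333
risk, rain-fed plots = 34/450 = 0.0756
RR = 0.3333 / 0.0756 = 4.41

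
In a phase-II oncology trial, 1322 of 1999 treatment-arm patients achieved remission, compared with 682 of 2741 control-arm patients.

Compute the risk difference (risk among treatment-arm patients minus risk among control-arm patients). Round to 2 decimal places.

RD = 0.41

risk, treatment-arm patients = 1322/1999 = 0.6613
risk, control-arm patients = 682/2741 = 0.2488
risk difference = 0.6613 − 0.2488 = 0.41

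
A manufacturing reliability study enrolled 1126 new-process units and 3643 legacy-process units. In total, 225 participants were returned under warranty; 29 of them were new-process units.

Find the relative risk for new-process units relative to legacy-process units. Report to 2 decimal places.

new-process units without the outcome: 1126 − 29 = 1097
legacy-process units with the outcome: 225 − 29 = 196
legacy-process units without the outcome: 3643 − 196 = 3447
risk, new-process units = 29/1126 = 0.02575
risk, legacy-process units = 196/3643 = 0.05380
RR = 0.02575 / 0.05380 = 0.48

RR = 0.48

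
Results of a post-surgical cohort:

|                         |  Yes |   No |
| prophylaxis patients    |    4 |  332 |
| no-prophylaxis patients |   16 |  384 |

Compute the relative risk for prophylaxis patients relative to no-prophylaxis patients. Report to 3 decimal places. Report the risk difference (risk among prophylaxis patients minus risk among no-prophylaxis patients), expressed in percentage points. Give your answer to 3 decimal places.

risk, prophylaxis patients = 4/336 = 0.01190
risk, no-prophylaxis patients = 16/400 = 0.04000
RR = 0.01190 / 0.04000 = 0.298
risk difference = 0.01190 − 0.04000 = -0.02810 → -2.810 percentage points

RR = 0.298; RD = -2.810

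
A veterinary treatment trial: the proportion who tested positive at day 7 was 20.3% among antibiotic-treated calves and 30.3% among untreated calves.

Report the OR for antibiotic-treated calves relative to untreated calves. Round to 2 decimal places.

odds, antibiotic-treated calves = 0.2030/0.7970 = 0.2547
odds, untreated calves = 0.3030/0.6970 = 0.4347
OR = 0.2547 / 0.4347 = 0.59

OR ≈ 0.59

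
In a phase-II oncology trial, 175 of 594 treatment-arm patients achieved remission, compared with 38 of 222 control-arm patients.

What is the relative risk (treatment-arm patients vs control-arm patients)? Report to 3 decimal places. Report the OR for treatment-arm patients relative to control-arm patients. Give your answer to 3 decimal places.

RR = 1.721; OR = 2.022

risk, treatment-arm patients = 175/594 = 0.2946
risk, control-arm patients = 38/222 = 0.1712
RR = 0.2946 / 0.1712 = 1.721
OR = (175 × 184) / (419 × 38) = 32200/15922 ≈ 2.022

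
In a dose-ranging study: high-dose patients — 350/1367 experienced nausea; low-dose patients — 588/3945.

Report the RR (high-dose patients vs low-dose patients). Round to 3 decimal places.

risk, high-dose patients = 350/1367 = 0.2560
risk, low-dose patients = 588/3945 = 0.1490
RR = 0.2560 / 0.1490 = 1.718

RR ≈ 1.718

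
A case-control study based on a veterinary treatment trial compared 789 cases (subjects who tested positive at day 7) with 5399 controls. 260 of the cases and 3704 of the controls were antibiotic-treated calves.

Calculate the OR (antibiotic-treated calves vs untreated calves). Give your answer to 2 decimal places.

OR = (260 × 1695) / (3704 × 529) = 440700/1959416 ≈ 0.22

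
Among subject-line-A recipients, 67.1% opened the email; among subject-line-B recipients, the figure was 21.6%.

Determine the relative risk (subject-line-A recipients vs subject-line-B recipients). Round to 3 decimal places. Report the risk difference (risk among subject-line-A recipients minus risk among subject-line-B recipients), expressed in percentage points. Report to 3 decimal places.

RR = 3.106; RD = 45.500

RR = 0.6710 / 0.2160 = 3.106
risk difference = 0.6710 − 0.2160 = 0.4550 → 45.500 percentage points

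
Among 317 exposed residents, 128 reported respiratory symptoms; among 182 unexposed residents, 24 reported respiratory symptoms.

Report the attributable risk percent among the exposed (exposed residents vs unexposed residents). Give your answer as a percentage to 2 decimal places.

risk, exposed residents = 128/317 = 0.4038
risk, unexposed residents = 24/182 = 0.1319
AR% = (0.4038 − 0.1319) / 0.4038 = 0.6734 → 67.34%

AR%: 67.34%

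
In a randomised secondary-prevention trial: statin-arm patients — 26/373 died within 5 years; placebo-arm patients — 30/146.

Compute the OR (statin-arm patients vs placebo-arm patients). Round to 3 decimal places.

OR = (26 × 116) / (347 × 30) = 3016/10410 ≈ 0.290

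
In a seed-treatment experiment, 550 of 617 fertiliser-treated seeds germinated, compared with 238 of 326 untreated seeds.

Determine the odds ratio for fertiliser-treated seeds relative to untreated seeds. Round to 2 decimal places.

OR = (550 × 88) / (67 × 238) = 48400/15946 ≈ 3.04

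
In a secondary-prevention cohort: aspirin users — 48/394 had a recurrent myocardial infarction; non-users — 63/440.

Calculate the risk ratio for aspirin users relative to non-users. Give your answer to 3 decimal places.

RR = 0.851

risk, aspirin users = 48/394 = 0.1218
risk, non-users = 63/440 = 0.1432
RR = 0.1218 / 0.1432 = 0.851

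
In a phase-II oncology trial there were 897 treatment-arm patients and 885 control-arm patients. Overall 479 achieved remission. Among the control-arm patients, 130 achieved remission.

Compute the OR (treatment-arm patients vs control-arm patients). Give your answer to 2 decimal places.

treatment-arm patients with the outcome: 479 − 130 = 349
treatment-arm patients without the outcome: 897 − 349 = 548
control-arm patients without the outcome: 885 − 130 = 755
odds, treatment-arm patients = 349/548 = 0.6369
odds, control-arm patients = 130/755 = 0.1722
OR = 0.6369 / 0.1722 = 3.70

OR = 3.70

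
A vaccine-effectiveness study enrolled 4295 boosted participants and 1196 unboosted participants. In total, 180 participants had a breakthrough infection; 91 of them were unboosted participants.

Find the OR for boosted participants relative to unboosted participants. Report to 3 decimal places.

boosted participants with the outcome: 180 − 91 = 89
boosted participants without the outcome: 4295 − 89 = 4206
unboosted participants without the outcome: 1196 − 91 = 1105
OR = (89 × 1105) / (4206 × 91) = 98345/382746 ≈ 0.257

0.257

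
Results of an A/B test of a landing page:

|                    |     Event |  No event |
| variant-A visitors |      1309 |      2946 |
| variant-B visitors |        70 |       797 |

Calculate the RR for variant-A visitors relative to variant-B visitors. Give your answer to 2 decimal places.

risk, variant-A visitors = 1309/4255 = 0.3076
risk, variant-B visitors = 70/867 = 0.0807
RR = 0.3076 / 0.0807 = 3.81

3.81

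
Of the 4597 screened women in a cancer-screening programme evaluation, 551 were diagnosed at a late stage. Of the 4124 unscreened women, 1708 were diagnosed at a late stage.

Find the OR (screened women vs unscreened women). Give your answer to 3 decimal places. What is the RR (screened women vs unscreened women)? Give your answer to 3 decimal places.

OR = 0.193; RR = 0.289

OR = (551 × 2416) / (4046 × 1708) = 1331216/6910568 ≈ 0.193
risk, screened women = 551/4597 = 0.1199
risk, unscreened women = 1708/4124 = 0.4142
RR = 0.1199 / 0.4142 = 0.289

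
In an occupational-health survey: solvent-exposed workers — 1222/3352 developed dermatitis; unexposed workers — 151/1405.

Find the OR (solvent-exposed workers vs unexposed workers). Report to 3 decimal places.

OR = (1222 × 1254) / (2130 × 151) = 1532388/321630 ≈ 4.764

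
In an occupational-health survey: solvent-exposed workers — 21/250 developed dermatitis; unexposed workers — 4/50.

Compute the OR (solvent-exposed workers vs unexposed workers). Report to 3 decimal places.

OR = (21 × 46) / (229 × 4) = 966/916 ≈ 1.055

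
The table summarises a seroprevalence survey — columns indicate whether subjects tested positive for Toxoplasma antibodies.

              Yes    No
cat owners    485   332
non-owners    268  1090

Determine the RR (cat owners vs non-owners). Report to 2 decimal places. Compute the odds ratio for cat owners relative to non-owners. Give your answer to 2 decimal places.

risk, cat owners = 485/817 = 0.5936
risk, non-owners = 268/1358 = 0.1973
RR = 0.5936 / 0.1973 = 3.01
OR = (485 × 1090) / (332 × 268) = 528650/88976 ≈ 5.94

RR = 3.01; OR = 5.94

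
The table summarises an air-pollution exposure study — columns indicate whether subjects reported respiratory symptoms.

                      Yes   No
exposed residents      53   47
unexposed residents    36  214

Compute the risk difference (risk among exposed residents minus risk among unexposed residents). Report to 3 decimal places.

0.386

risk, exposed residents = 53/100 = 0.5300
risk, unexposed residents = 36/250 = 0.1440
risk difference = 0.5300 − 0.1440 = 0.386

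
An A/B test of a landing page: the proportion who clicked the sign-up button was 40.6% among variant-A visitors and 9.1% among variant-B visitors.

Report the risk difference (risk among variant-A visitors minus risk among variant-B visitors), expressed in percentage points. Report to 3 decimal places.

31.500

risk difference = 0.4060 − 0.0910 = 0.3150 → 31.500 percentage points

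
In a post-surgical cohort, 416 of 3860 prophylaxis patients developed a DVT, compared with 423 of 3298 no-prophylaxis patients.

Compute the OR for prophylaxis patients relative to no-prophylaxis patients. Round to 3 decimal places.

odds, prophylaxis patients = 416/3444 = 0.1208
odds, no-prophylaxis patients = 423/2875 = 0.1471
OR = 0.1208 / 0.1471 = 0.821

OR: 0.821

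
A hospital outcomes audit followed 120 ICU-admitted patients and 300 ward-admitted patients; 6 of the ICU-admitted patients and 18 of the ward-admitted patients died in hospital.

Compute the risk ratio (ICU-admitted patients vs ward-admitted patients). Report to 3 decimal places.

risk, ICU-admitted patients = 6/120 = 0.0500
risk, ward-admitted patients = 18/300 = 0.0600
RR = 0.0500 / 0.0600 = 0.833

0.833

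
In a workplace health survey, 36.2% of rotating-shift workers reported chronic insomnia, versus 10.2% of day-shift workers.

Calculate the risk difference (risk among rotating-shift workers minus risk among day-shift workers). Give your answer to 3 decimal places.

risk difference = 0.3620 − 0.1020 = 0.260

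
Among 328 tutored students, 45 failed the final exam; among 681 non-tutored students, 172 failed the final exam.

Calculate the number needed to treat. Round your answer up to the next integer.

risk, tutored students = 45/328 = 0.137195
risk, non-tutored students = 172/681 = 0.252570
absolute risk difference = 0.115375
1 / 0.115375 = 8.667 → round up → 9

NNT = 9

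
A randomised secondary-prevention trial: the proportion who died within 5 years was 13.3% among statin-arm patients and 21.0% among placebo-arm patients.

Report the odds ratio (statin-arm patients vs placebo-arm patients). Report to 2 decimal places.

odds, statin-arm patients = 0.1330/0.8670 = 0.1534
odds, placebo-arm patients = 0.2100/0.7900 = 0.2658
OR = 0.1534 / 0.2658 = 0.58

0.58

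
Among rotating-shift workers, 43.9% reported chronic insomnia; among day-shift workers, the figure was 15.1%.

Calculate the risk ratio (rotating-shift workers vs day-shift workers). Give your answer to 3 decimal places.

RR = 0.4390 / 0.1510 = 2.907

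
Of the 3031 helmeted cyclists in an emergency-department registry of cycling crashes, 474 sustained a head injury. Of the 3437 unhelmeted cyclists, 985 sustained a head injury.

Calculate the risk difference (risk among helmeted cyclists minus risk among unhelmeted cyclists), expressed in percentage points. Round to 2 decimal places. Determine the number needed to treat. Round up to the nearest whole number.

RD = -13.02; NNT = 8

risk, helmeted cyclists = 474/3031 = 0.1564
risk, unhelmeted cyclists = 985/3437 = 0.2866
risk difference = 0.1564 − 0.2866 = -0.1302 → -13.02 percentage points
absolute risk difference = 0.130203
1 / 0.130203 = 7.680 → round up → 8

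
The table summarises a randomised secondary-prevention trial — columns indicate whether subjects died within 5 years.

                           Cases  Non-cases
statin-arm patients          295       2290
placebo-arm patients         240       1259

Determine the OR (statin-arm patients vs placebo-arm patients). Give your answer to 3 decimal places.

OR = (295 × 1259) / (2290 × 240) = 371405/549600 ≈ 0.676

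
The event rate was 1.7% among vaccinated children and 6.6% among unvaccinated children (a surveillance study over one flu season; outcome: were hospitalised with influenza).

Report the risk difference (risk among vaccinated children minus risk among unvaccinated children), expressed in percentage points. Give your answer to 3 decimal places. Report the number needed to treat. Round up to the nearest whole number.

RD = -4.900; NNT = 21

risk difference = 0.01700 − 0.06600 = -0.04900 → -4.900 percentage points
absolute risk difference = 0.049000
1 / 0.049000 = 20.408 → round up → 21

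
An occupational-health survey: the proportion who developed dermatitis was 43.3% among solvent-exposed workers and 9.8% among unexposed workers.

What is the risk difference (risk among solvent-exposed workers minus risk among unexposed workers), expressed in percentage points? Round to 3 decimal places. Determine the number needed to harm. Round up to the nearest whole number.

RD = 33.500; NNH = 3

risk difference = 0.4330 − 0.0980 = 0.3350 → 33.500 percentage points
absolute risk difference = 0.335000
1 / 0.335000 = 2.985 → round up → 3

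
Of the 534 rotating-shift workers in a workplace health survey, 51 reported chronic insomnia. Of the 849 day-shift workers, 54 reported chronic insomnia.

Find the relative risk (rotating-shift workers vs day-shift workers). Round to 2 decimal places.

1.50

risk, rotating-shift workers = 51/534 = 0.0955
risk, day-shift workers = 54/849 = 0.0636
RR = 0.0955 / 0.0636 = 1.50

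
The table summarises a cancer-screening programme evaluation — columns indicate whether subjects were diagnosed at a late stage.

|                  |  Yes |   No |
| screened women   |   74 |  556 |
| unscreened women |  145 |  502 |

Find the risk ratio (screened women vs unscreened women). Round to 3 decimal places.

RR = 0.524

risk, screened women = 74/630 = 0.1175
risk, unscreened women = 145/647 = 0.2241
RR = 0.1175 / 0.2241 = 0.524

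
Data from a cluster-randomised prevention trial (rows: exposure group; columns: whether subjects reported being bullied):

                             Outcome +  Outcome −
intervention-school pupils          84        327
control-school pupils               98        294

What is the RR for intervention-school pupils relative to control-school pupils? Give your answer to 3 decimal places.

RR: 0.818

risk, intervention-school pupils = 84/411 = 0.2044
risk, control-school pupils = 98/392 = 0.2500
RR = 0.2044 / 0.2500 = 0.818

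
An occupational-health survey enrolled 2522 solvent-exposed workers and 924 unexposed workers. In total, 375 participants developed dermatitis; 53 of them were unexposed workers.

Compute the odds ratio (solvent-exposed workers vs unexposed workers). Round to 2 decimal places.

OR ≈ 2.41

solvent-exposed workers with the outcome: 375 − 53 = 322
solvent-exposed workers without the outcome: 2522 − 322 = 2200
unexposed workers without the outcome: 924 − 53 = 871
OR = (322 × 871) / (2200 × 53) = 280462/116600 ≈ 2.41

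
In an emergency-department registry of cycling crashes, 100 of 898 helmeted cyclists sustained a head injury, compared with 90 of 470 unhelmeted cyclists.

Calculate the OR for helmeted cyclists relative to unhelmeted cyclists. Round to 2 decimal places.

OR = (100 × 380) / (798 × 90) = 38000/71820 ≈ 0.53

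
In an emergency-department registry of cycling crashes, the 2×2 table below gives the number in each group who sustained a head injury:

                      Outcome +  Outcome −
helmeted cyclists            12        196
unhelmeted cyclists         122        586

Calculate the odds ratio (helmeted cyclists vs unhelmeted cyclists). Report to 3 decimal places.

OR = (12 × 586) / (196 × 122) = 7032/23912 ≈ 0.294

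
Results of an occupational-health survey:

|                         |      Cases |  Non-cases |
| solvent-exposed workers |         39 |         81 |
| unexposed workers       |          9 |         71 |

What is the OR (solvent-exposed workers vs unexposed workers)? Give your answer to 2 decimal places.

OR = (39 × 71) / (81 × 9) = 2769/729 ≈ 3.80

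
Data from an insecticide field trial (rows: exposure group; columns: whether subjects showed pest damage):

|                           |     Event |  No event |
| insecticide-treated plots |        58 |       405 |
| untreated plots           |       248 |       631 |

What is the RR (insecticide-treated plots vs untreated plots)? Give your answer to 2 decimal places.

RR = 0.44

risk, insecticide-treated plots = 58/463 = 0.1253
risk, untreated plots = 248/879 = 0.2821
RR = 0.1253 / 0.2821 = 0.44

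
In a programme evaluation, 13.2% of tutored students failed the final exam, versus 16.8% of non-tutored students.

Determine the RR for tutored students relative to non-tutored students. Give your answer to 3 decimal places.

RR = 0.1320 / 0.1680 = 0.786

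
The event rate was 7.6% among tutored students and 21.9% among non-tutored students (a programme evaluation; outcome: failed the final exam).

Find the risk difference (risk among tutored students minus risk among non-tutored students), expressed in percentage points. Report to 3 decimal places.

RD = -14.300

risk difference = 0.0760 − 0.2190 = -0.1430 → -14.300 percentage points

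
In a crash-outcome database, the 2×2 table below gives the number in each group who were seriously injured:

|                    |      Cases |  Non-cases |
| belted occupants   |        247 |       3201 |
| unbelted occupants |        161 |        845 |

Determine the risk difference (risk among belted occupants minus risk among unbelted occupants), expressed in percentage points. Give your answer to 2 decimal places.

RD ≈ -8.84

risk, belted occupants = 247/3448 = 0.0716
risk, unbelted occupants = 161/1006 = 0.1600
risk difference = 0.0716 − 0.1600 = -0.0884 → -8.84 percentage points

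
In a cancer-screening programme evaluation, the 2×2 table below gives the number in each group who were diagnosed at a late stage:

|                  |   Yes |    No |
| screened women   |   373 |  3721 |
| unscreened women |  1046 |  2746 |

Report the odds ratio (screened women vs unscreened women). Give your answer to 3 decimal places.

0.263

odds, screened women = 373/3721 = 0.1002
odds, unscreened women = 1046/2746 = 0.3809
OR = 0.1002 / 0.3809 = 0.263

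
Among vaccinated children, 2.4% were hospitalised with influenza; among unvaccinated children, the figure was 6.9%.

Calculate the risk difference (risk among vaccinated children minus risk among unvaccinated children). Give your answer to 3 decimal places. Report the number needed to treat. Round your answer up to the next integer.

RD = -0.045; NNT = 23

risk difference = 0.02400 − 0.06900 = -0.045
absolute risk difference = 0.045000
1 / 0.045000 = 22.222 → round up → 23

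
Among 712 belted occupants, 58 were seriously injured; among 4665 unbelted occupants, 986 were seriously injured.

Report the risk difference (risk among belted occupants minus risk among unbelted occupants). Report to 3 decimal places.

RD = -0.130

risk, belted occupants = 58/712 = 0.0815
risk, unbelted occupants = 986/4665 = 0.2114
risk difference = 0.0815 − 0.2114 = -0.130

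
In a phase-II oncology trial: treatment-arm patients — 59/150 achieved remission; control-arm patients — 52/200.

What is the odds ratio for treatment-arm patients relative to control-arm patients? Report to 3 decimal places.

OR = 1.845

odds, treatment-arm patients = 59/91 = 0.6484
odds, control-arm patients = 52/148 = 0.3514
OR = 0.6484 / 0.3514 = 1.845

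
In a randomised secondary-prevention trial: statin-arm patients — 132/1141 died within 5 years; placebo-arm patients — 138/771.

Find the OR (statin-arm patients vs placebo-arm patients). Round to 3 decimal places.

OR = (132 × 633) / (1009 × 138) = 83556/139242 ≈ 0.600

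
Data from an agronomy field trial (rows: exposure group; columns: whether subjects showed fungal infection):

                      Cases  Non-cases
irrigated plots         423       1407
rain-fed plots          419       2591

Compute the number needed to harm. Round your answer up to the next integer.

risk, irrigated plots = 423/1830 = 0.231148
risk, rain-fed plots = 419/3010 = 0.139203
absolute risk difference = 0.091945
1 / 0.091945 = 10.876 → round up → 11

NNH: 11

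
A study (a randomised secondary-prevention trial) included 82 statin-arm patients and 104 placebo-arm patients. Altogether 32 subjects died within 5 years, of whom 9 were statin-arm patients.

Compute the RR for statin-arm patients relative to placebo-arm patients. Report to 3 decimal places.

RR: 0.496

statin-arm patients without the outcome: 82 − 9 = 73
placebo-arm patients with the outcome: 32 − 9 = 23
placebo-arm patients without the outcome: 104 − 23 = 81
risk, statin-arm patients = 9/82 = 0.1098
risk, placebo-arm patients = 23/104 = 0.2212
RR = 0.1098 / 0.2212 = 0.496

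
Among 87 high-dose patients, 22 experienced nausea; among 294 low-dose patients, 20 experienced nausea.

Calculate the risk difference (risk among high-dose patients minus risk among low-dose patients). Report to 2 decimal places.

RD = 0.18

risk, high-dose patients = 22/87 = 0.2529
risk, low-dose patients = 20/294 = 0.0680
risk difference = 0.2529 − 0.0680 = 0.18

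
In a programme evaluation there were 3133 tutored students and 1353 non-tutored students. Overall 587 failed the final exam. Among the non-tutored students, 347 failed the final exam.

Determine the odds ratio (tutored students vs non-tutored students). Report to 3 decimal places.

tutored students with the outcome: 587 − 347 = 240
tutored students without the outcome: 3133 − 240 = 2893
non-tutored students without the outcome: 1353 − 347 = 1006
odds, tutored students = 240/2893 = 0.0830
odds, non-tutored students = 347/1006 = 0.3449
OR = 0.0830 / 0.3449 = 0.241

0.241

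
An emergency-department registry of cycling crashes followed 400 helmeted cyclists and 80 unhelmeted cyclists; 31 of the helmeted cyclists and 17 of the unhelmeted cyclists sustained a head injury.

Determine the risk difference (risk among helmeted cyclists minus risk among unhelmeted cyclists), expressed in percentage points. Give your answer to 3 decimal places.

risk, helmeted cyclists = 31/400 = 0.0775
risk, unhelmeted cyclists = 17/80 = 0.2125
risk difference = 0.0775 − 0.2125 = -0.1350 → -13.500 percentage points

-13.500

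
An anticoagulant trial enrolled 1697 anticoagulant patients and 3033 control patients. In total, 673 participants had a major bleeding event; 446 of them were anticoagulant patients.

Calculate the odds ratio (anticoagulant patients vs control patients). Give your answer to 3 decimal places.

anticoagulant patients without the outcome: 1697 − 446 = 1251
control patients with the outcome: 673 − 446 = 227
control patients without the outcome: 3033 − 227 = 2806
OR = (446 × 2806) / (1251 × 227) = 1251476/283977 ≈ 4.407

OR ≈ 4.407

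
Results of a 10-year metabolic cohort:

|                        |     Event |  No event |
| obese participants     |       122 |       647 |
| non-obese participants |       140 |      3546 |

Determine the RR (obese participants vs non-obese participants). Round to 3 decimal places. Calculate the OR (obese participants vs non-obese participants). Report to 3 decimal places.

RR = 4.177; OR = 4.776

risk, obese participants = 122/769 = 0.15865
risk, non-obese participants = 140/3686 = 0.03798
RR = 0.15865 / 0.03798 = 4.177
odds, obese participants = 122/647 = 0.18856
odds, non-obese participants = 140/3546 = 0.03948
OR = 0.18856 / 0.03948 = 4.776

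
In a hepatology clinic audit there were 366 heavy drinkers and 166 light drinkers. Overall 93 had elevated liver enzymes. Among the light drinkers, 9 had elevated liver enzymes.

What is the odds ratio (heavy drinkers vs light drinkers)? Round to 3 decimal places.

OR ≈ 5.196

heavy drinkers with the outcome: 93 − 9 = 84
heavy drinkers without the outcome: 366 − 84 = 282
light drinkers without the outcome: 166 − 9 = 157
OR = (84 × 157) / (282 × 9) = 13188/2538 ≈ 5.196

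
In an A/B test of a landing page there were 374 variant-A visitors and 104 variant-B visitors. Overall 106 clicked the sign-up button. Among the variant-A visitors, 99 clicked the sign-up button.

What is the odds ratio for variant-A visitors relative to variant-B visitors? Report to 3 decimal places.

variant-A visitors without the outcome: 374 − 99 = 275
variant-B visitors with the outcome: 106 − 99 = 7
variant-B visitors without the outcome: 104 − 7 = 97
OR = (99 × 97) / (275 × 7) = 9603/1925 ≈ 4.989

OR ≈ 4.989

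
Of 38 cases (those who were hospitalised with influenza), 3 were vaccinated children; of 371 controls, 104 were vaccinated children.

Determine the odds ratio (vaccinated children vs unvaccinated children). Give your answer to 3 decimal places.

OR = 0.220

odds, vaccinated children = 3/104 = 0.02885
odds, unvaccinated children = 35/267 = 0.13109
OR = 0.02885 / 0.13109 = 0.220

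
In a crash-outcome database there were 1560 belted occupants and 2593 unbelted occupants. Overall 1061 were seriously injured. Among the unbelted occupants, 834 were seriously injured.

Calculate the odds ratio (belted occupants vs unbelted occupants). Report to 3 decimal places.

OR: 0.359

belted occupants with the outcome: 1061 − 834 = 227
belted occupants without the outcome: 1560 − 227 = 1333
unbelted occupants without the outcome: 2593 − 834 = 1759
odds, belted occupants = 227/1333 = 0.1703
odds, unbelted occupants = 834/1759 = 0.4741
OR = 0.1703 / 0.4741 = 0.359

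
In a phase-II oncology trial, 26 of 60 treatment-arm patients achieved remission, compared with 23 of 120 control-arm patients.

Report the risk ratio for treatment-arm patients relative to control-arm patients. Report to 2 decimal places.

risk, treatment-arm patients = 26/60 = 0.4333
risk, control-arm patients = 23/120 = 0.1917
RR = 0.4333 / 0.1917 = 2.26

2.26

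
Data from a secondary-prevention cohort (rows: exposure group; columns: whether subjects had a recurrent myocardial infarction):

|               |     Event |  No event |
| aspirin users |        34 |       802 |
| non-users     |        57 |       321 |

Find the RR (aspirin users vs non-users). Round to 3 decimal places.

0.270

risk, aspirin users = 34/836 = 0.04067
risk, non-users = 57/378 = 0.15079
RR = 0.04067 / 0.15079 = 0.270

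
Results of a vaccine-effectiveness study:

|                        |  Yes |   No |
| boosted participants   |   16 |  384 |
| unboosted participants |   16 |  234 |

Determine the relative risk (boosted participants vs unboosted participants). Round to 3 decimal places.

risk, boosted participants = 16/400 = 0.04000
risk, unboosted participants = 16/250 = 0.06400
RR = 0.04000 / 0.06400 = 0.625

0.625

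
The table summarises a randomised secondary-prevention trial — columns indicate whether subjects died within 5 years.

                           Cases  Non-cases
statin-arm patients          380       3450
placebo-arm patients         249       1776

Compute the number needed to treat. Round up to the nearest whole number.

risk, statin-arm patients = 380/3830 = 0.099217
risk, placebo-arm patients = 249/2025 = 0.122963
absolute risk difference = 0.023746
1 / 0.023746 = 42.112 → round up → 43

NNT: 43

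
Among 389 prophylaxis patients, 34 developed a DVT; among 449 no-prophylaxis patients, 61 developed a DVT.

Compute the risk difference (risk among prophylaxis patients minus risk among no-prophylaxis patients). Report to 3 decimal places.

RD: -0.048

risk, prophylaxis patients = 34/389 = 0.0874
risk, no-prophylaxis patients = 61/449 = 0.1359
risk difference = 0.0874 − 0.1359 = -0.048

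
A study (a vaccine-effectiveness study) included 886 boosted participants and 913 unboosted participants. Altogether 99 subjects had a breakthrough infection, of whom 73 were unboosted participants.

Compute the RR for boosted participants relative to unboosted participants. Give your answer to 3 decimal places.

boosted participants with the outcome: 99 − 73 = 26
boosted participants without the outcome: 886 − 26 = 860
unboosted participants without the outcome: 913 − 73 = 840
risk, boosted participants = 26/886 = 0.02935
risk, unboosted participants = 73/913 = 0.07996
RR = 0.02935 / 0.07996 = 0.367

RR ≈ 0.367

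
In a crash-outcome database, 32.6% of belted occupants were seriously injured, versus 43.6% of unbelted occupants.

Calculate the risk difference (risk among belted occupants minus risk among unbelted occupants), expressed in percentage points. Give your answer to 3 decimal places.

-11.000

risk difference = 0.3260 − 0.4360 = -0.1100 → -11.000 percentage points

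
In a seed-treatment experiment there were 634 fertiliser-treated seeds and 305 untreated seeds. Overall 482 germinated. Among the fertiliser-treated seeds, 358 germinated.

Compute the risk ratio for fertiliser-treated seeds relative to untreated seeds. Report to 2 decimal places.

fertiliser-treated seeds without the outcome: 634 − 358 = 276
untreated seeds with the outcome: 482 − 358 = 124
untreated seeds without the outcome: 305 − 124 = 181
risk, fertiliser-treated seeds = 358/634 = 0.5647
risk, untreated seeds = 124/305 = 0.4066
RR = 0.5647 / 0.4066 = 1.39

RR = 1.39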